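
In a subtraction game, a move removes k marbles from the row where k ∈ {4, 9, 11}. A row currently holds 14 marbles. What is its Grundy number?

Compute g(0), g(1), … for moves {4, 9, 11}:
k:     0  1  2  3  4  5  6  7  8  9 10 11 12 13 14
g(k):  0  0  0  0  1  1  1  1  0  2  2  2  1  3  3
So g(14) = 3.

3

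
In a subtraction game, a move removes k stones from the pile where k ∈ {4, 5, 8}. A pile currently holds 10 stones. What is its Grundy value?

Grundy values for subtraction set {4, 5, 8}:
g(0) = mex{} = 0
g(1) = mex{} = 0
g(2) = mex{} = 0
g(3) = mex{} = 0
g(4) = mex{0} = 1
g(5) = mex{0} = 1
g(6) = mex{0} = 1
g(7) = mex{0} = 1
g(8) = mex{0,1} = 2
g(9) = mex{0,1} = 2
g(10) = mex{0,1} = 2
So g(10) = 2.

2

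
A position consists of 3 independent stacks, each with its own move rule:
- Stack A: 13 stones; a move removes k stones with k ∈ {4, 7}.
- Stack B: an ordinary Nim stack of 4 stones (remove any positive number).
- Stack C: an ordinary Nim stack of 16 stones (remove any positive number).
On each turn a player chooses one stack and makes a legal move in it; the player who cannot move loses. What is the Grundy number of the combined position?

For stack A, compute g(0), g(1), … with moves {4, 7}:
k:     0  1  2  3  4  5  6  7  8  9 10 11 12 13
g(k):  0  0  0  0  1  1  1  1  2  2  2  0  0  0
So g(13) = 0.
Stack B is a plain Nim stack of size 4, so its Grundy value is 4.
Stack C is a plain Nim stack of size 16, so its Grundy value is 16.
The value of a disjunctive sum is the nim-sum of the parts.
Combined value = 0 ⊕ 4 ⊕ 16 = 20.

20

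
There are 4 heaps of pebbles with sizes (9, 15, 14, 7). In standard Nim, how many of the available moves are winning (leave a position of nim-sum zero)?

3

Compute the nim-sum pairwise:
9 ^ 15 = 6
6 ^ 14 = 8
8 ^ 7 = 15
The overall nim-sum is X = 15. A heap of size p has a winning move iff p XOR X < p (reduce it to p XOR X).
  9: 9 XOR 15 = 6 < 9 — winning move (to 6).
  15: 15 XOR 15 = 0 < 15 — winning move (to 0).
  14: 14 XOR 15 = 1 < 14 — winning move (to 1).
  7: 7 XOR 15 = 8 ≥ 7 — no move.
That gives 3 winning moves.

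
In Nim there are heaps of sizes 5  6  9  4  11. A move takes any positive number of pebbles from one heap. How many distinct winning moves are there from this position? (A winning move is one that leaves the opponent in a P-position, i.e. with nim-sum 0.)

3

Write each in binary and XOR column by column:
  0101  (5)
  0110  (6)
  1001  (9)
  0100  (4)
  1011  (11)
  ----
  0101  (5)
The overall nim-sum is X = 5. A heap of size p has a winning move iff p XOR X < p (reduce it to p XOR X).
  5: 5 XOR 5 = 0 < 5 — winning move (to 0).
  6: 6 XOR 5 = 3 < 6 — winning move (to 3).
  9: 9 XOR 5 = 12 ≥ 9 — no move.
  4: 4 XOR 5 = 1 < 4 — winning move (to 1).
  11: 11 XOR 5 = 14 ≥ 11 — no move.
That gives 3 winning moves.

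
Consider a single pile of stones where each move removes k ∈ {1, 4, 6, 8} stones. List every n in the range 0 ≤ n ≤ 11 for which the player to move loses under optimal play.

0, 2, 5, 7

Compute g(0), g(1), … for moves {1, 4, 6, 8}:
k:     0  1  2  3  4  5  6  7  8  9 10 11
g(k):  0  1  0  1  2  0  1  0  1  2  3  2
The P-positions (g = 0) in 0..11 are 0, 2, 5, 7.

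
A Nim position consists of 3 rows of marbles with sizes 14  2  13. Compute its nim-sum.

1

Nim-sum: 14 ^ 2 ^ 13 = 1.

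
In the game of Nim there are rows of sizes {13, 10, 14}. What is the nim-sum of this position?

9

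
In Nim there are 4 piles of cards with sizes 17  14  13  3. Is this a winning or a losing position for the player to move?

In binary:
  10001  (17)
  01110  (14)
  01101  (13)
  00011  (3)
  -----
  10001  (17)
The nim-sum is 17 ≠ 0, so this is an N-position: the player to move can win.

Winning position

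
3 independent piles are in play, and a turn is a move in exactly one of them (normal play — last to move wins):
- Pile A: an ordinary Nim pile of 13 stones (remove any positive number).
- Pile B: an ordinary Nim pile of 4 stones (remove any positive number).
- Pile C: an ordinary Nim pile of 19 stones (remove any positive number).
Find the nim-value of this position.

26

Pile A is a plain Nim pile of size 13, so its Grundy value is 13.
Pile B is a plain Nim pile of size 4, so its Grundy value is 4.
Pile C is a plain Nim pile of size 19, so its Grundy value is 19.
The value of a disjunctive sum is the nim-sum of the parts.
Combined value = 13 XOR 4 XOR 19 = 26.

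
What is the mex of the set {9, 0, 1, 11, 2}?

3

The values 0, 1, 2 are all present; 3 is the first non-negative integer missing from the set.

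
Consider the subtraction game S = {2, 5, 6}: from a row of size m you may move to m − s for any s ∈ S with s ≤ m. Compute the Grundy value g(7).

Build the Grundy sequence with g(k) = mex{g(k−s) : s ∈ {2, 5, 6}, s ≤ k}:
k:     0  1  2  3  4  5  6  7
g(k):  0  0  1  1  0  2  1  3
So g(7) = 3.

3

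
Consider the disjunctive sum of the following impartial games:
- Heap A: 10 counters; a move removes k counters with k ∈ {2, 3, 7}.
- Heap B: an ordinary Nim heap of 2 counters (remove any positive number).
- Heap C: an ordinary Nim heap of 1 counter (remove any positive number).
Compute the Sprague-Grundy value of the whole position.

3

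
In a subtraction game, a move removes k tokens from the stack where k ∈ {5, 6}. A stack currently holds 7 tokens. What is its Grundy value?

Grundy values for subtraction set {5, 6}:
k:     0  1  2  3  4  5  6  7
g(k):  0  0  0  0  0  1  1  1
So g(7) = 1.

1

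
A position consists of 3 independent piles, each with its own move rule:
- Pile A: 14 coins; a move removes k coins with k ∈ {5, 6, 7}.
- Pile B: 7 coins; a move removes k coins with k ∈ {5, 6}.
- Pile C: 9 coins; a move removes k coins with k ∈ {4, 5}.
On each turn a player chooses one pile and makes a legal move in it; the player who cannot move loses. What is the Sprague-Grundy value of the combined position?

1

Build the Grundy sequence for pile A with g(k) = mex{g(k−s) : s ∈ {5, 6, 7}, s ≤ k}:
g(0) = mex{} = 0
g(1) = mex{} = 0
g(2) = mex{} = 0
g(3) = mex{} = 0
g(4) = mex{} = 0
g(5) = mex{0} = 1
g(6) = mex{0} = 1
g(7) = mex{0} = 1
g(8) = mex{0} = 1
g(9) = mex{0} = 1
g(10) = mex{0,1} = 2
g(11) = mex{0,1} = 2
g(12) = mex{1} = 0
g(13) = mex{1} = 0
g(14) = mex{1} = 0
So g(14) = 0.
Build the Grundy sequence for pile B with g(k) = mex{g(k−s) : s ∈ {5, 6}, s ≤ k}:
k:     0  1  2  3  4  5  6  7
g(k):  0  0  0  0  0  1  1  1
So g(7) = 1.
Grundy values for pile C (subtraction set {4, 5}):
k:     0  1  2  3  4  5  6  7  8  9
g(k):  0  0  0  0  1  1  1  1  2  0
So g(9) = 0.
By the Sprague-Grundy theorem, the Grundy value of a sum of independent games is the XOR of the component values.
Combined value = 0 XOR 1 XOR 0 = 1.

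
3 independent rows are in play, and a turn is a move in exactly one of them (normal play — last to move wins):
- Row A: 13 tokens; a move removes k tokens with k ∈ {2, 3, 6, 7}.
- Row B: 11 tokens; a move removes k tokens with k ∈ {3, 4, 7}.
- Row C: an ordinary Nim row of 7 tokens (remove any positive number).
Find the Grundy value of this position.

5

For row A, compute g(0), g(1), … with moves {2, 3, 6, 7}:
g(0) = mex{} = 0
g(1) = mex{} = 0
g(2) = mex{0} = 1
g(3) = mex{0} = 1
g(4) = mex{0,1} = 2
g(5) = mex{1} = 0
g(6) = mex{0,1,2} = 3
g(7) = mex{0,2} = 1
g(8) = mex{0,1,3} = 2
g(9) = mex{1,3} = 0
g(10) = mex{1,2} = 0
g(11) = mex{0,2} = 1
g(12) = mex{0,3} = 1
g(13) = mex{0,1,3} = 2
So g(13) = 2.
For row B, compute g(0), g(1), … with moves {3, 4, 7}:
g(0) = mex{} = 0
g(1) = mex{} = 0
g(2) = mex{} = 0
g(3) = mex{0} = 1
g(4) = mex{0} = 1
g(5) = mex{0} = 1
g(6) = mex{0,1} = 2
g(7) = mex{0,1} = 2
g(8) = mex{0,1} = 2
g(9) = mex{0,1,2} = 3
g(10) = mex{1,2} = 0
g(11) = mex{1,2} = 0
So g(11) = 0.
Row C is a plain Nim row of size 7, so its Grundy value is 7.
By the Sprague-Grundy theorem, the Grundy value of a sum of independent games is the XOR of the component values.
Combined value = 2 ⊕ 0 ⊕ 7 = 5.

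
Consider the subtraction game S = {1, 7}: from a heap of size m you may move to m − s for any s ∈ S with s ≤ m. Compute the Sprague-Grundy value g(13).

1

Grundy values for subtraction set {1, 7}:
g(0) = mex{} = 0
g(1) = mex{0} = 1
g(2) = mex{1} = 0
g(3) = mex{0} = 1
g(4) = mex{1} = 0
g(5) = mex{0} = 1
g(6) = mex{1} = 0
g(7) = mex{0} = 1
g(8) = mex{1} = 0
g(9) = mex{0} = 1
g(10) = mex{1} = 0
g(11) = mex{0} = 1
g(12) = mex{1} = 0
g(13) = mex{0} = 1
So g(13) = 1.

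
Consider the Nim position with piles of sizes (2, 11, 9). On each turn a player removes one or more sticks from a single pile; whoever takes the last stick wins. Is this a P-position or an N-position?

Nim-sum: 2 ^ 11 ^ 9 = 0.
The nim-sum is 0, so this is a P-position: the player to move is in a losing position under optimal play.

P-position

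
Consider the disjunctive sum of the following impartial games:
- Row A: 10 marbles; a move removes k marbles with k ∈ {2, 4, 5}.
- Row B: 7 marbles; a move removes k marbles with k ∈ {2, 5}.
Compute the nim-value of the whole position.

For row A, compute g(0), g(1), … with moves {2, 4, 5}:
k:     0  1  2  3  4  5  6  7  8  9 10
g(k):  0  0  1  1  2  2  3  0  0  1  1
So g(10) = 1.
For row B, compute g(0), g(1), … with moves {2, 5}:
g(0) = mex{} = 0
g(1) = mex{} = 0
g(2) = mex{0} = 1
g(3) = mex{0} = 1
g(4) = mex{1} = 0
g(5) = mex{0,1} = 2
g(6) = mex{0} = 1
g(7) = mex{1,2} = 0
So g(7) = 0.
By the Sprague-Grundy theorem, the Grundy value of a sum of independent games is the XOR of the component values.
Combined value = 1 ⊕ 0 = 1.

1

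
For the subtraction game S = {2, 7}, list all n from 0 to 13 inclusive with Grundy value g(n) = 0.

Compute g(0), g(1), … for moves {2, 7}:
k:     0  1  2  3  4  5  6  7  8  9 10 11 12 13
g(k):  0  0  1  1  0  0  1  1  2  0  0  1  1  0
The P-positions (g = 0) in 0..13 are 0, 1, 4, 5, 9, 10, 13.

0, 1, 4, 5, 9, 10, 13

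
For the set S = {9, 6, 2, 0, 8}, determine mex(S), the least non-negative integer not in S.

1

0 is in the set but 1 is not, so the mex is 1.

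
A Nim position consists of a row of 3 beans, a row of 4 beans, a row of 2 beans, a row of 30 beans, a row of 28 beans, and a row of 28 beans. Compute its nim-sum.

27

Compute the nim-sum pairwise:
3 ^ 4 = 7
7 ^ 2 = 5
5 ^ 30 = 27
27 ^ 28 = 7
7 ^ 28 = 27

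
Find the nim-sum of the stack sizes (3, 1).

2

Nim-sum: 3 ^ 1 = 2.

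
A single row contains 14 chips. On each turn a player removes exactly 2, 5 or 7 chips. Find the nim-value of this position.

0

Grundy values for subtraction set {2, 5, 7}:
g(0) = mex{} = 0
g(1) = mex{} = 0
g(2) = mex{0} = 1
g(3) = mex{0} = 1
g(4) = mex{1} = 0
g(5) = mex{0,1} = 2
g(6) = mex{0} = 1
g(7) = mex{0,1,2} = 3
g(8) = mex{0,1} = 2
g(9) = mex{0,1,3} = 2
g(10) = mex{1,2} = 0
g(11) = mex{0,1,2} = 3
g(12) = mex{0,2,3} = 1
g(13) = mex{1,2,3} = 0
g(14) = mex{1,2,3} = 0
So g(14) = 0.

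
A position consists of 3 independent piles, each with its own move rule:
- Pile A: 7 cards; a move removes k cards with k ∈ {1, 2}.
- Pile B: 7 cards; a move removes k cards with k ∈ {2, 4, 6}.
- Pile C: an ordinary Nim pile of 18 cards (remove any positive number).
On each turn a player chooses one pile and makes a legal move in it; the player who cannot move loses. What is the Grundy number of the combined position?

16

Build the Grundy sequence for pile A with g(k) = mex{g(k−s) : s ∈ {1, 2}, s ≤ k}:
g(0) = mex{} = 0
g(1) = mex{0} = 1
g(2) = mex{0,1} = 2
g(3) = mex{1,2} = 0
g(4) = mex{0,2} = 1
g(5) = mex{0,1} = 2
g(6) = mex{1,2} = 0
g(7) = mex{0,2} = 1
So g(7) = 1.
Grundy values for pile B (subtraction set {2, 4, 6}):
k:     0  1  2  3  4  5  6  7
g(k):  0  0  1  1  2  2  3  3
So g(7) = 3.
Pile C is a plain Nim pile of size 18, so its Grundy value is 18.
The value of a disjunctive sum is the nim-sum of the parts.
Combined value = 1 ⊕ 3 ⊕ 18 = 16.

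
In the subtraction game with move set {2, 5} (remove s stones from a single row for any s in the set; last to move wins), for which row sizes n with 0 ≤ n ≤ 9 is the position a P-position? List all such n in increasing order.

0, 1, 4, 7, 8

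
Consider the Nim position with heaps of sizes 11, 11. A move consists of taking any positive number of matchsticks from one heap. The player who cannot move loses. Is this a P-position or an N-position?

Nim-sum: 11 ^ 11 = 0.
The nim-sum is 0, so this is a P-position: the player to move is in a losing position under optimal play.

P-position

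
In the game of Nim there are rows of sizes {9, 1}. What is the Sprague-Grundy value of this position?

In binary:
  1001  (9)
  0001  (1)
  ----
  1000  (8)

8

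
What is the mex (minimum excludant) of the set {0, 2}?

0 is in the set but 1 is not, so the mex is 1.

1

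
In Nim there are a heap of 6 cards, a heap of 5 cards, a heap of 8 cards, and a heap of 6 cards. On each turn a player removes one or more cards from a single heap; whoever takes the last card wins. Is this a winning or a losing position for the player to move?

Nim-sum: 6 XOR 5 XOR 8 XOR 6 = 13.
The nim-sum is 13 ≠ 0, so this is an N-position: the player to move can win.

Winning position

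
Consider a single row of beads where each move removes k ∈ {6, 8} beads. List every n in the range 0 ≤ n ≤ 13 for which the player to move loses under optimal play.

0, 1, 2, 3, 4, 5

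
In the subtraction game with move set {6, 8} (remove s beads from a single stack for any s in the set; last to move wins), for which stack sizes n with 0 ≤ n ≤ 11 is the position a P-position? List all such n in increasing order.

Grundy values for subtraction set {6, 8}:
g(0) = mex{} = 0
g(1) = mex{} = 0
g(2) = mex{} = 0
g(3) = mex{} = 0
g(4) = mex{} = 0
g(5) = mex{} = 0
g(6) = mex{0} = 1
g(7) = mex{0} = 1
g(8) = mex{0} = 1
g(9) = mex{0} = 1
g(10) = mex{0} = 1
g(11) = mex{0} = 1
The P-positions (g = 0) in 0..11 are 0, 1, 2, 3, 4, 5.

0, 1, 2, 3, 4, 5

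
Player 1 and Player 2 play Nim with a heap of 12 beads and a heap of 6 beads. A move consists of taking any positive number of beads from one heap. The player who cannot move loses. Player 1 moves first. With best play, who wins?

Player 1 wins

Nim-sum: 12 ⊕ 6 = 10.
The nim-sum is 10 ≠ 0, so this is an N-position: the player to move can win; Player 1 has a winning move.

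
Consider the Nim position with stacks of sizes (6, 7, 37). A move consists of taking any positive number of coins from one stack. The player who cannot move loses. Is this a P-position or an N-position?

Compute the nim-sum pairwise:
6 ^ 7 = 1
1 ^ 37 = 36
The nim-sum is 36 ≠ 0, so this is an N-position: the player to move can win.

N-position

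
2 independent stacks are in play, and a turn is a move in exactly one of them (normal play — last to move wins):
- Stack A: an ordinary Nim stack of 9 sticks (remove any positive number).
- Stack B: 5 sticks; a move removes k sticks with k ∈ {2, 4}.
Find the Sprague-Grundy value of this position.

Stack A is a plain Nim stack of size 9, so its Grundy value is 9.
For stack B, compute g(0), g(1), … with moves {2, 4}:
g(0) = mex{} = 0
g(1) = mex{} = 0
g(2) = mex{0} = 1
g(3) = mex{0} = 1
g(4) = mex{0,1} = 2
g(5) = mex{0,1} = 2
So g(5) = 2.
The value of a disjunctive sum is the nim-sum of the parts.
Combined value = 9 XOR 2 = 11.

11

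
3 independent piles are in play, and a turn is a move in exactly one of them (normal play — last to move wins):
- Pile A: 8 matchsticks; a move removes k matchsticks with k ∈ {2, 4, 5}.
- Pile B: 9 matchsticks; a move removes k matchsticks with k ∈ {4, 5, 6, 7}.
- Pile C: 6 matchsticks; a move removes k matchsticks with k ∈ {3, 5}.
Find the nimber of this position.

0

For pile A, compute g(0), g(1), … with moves {2, 4, 5}:
k:     0  1  2  3  4  5  6  7  8
g(k):  0  0  1  1  2  2  3  0  0
So g(8) = 0.
For pile B, compute g(0), g(1), … with moves {4, 5, 6, 7}:
g(0) = mex{} = 0
g(1) = mex{} = 0
g(2) = mex{} = 0
g(3) = mex{} = 0
g(4) = mex{0} = 1
g(5) = mex{0} = 1
g(6) = mex{0} = 1
g(7) = mex{0} = 1
g(8) = mex{0,1} = 2
g(9) = mex{0,1} = 2
So g(9) = 2.
For pile C, compute g(0), g(1), … with moves {3, 5}:
k:     0  1  2  3  4  5  6
g(k):  0  0  0  1  1  1  2
So g(6) = 2.
By the Sprague-Grundy theorem, the Grundy value of a sum of independent games is the XOR of the component values.
Combined value = 0 ⊕ 2 ⊕ 2 = 0.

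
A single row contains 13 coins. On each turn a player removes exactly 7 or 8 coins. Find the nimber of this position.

Compute g(0), g(1), … for moves {7, 8}:
g(0) = mex{} = 0
g(1) = mex{} = 0
g(2) = mex{} = 0
g(3) = mex{} = 0
g(4) = mex{} = 0
g(5) = mex{} = 0
g(6) = mex{} = 0
g(7) = mex{0} = 1
g(8) = mex{0} = 1
g(9) = mex{0} = 1
g(10) = mex{0} = 1
g(11) = mex{0} = 1
g(12) = mex{0} = 1
g(13) = mex{0} = 1
So g(13) = 1.

1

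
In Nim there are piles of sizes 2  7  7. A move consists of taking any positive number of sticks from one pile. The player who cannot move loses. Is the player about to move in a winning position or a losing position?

Write each in binary and XOR column by column:
  010  (2)
  111  (7)
  111  (7)
  ---
  010  (2)
The nim-sum is 2 ≠ 0, so this is an N-position: the player to move can win.

Winning position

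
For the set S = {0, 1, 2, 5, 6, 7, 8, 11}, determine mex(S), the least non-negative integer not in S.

The values 0, 1, 2 are all present; 3 is the first non-negative integer missing from the set.

3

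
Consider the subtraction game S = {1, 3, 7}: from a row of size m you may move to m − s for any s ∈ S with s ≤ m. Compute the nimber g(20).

0

Grundy values for subtraction set {1, 3, 7}:
k:     0  1  2  3  4  5  6  7  8  9 10 11 12 13 14 15 16 17 18 19 20
g(k):  0  1  0  1  0  1  0  1  0  1  0  1  0  1  0  1  0  1  0  1  0
So g(20) = 0.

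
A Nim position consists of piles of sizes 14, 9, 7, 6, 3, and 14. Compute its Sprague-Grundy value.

Compute the nim-sum pairwise:
14 XOR 9 = 7
7 XOR 7 = 0
0 XOR 6 = 6
6 XOR 3 = 5
5 XOR 14 = 11

11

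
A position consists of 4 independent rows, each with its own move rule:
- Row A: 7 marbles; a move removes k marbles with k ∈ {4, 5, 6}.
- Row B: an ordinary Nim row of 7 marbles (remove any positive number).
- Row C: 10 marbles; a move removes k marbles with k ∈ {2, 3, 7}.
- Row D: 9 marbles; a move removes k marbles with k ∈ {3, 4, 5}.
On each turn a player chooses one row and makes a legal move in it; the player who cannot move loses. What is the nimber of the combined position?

6

For row A, compute g(0), g(1), … with moves {4, 5, 6}:
k:     0  1  2  3  4  5  6  7
g(k):  0  0  0  0  1  1  1  1
So g(7) = 1.
Row B is a plain Nim row of size 7, so its Grundy value is 7.
Build the Grundy sequence for row C with g(k) = mex{g(k−s) : s ∈ {2, 3, 7}, s ≤ k}:
k:     0  1  2  3  4  5  6  7  8  9 10
g(k):  0  0  1  1  2  0  0  1  1  2  0
So g(10) = 0.
Build the Grundy sequence for row D with g(k) = mex{g(k−s) : s ∈ {3, 4, 5}, s ≤ k}:
k:     0  1  2  3  4  5  6  7  8  9
g(k):  0  0  0  1  1  1  2  2  0  0
So g(9) = 0.
The value of a disjunctive sum is the nim-sum of the parts.
Combined value = 1 ⊕ 7 ⊕ 0 ⊕ 0 = 6.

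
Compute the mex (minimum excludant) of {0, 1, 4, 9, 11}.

2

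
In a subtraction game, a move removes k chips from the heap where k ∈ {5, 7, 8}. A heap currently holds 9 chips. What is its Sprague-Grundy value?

1

Grundy values for subtraction set {5, 7, 8}:
k:     0  1  2  3  4  5  6  7  8  9
g(k):  0  0  0  0  0  1  1  1  1  1
So g(9) = 1.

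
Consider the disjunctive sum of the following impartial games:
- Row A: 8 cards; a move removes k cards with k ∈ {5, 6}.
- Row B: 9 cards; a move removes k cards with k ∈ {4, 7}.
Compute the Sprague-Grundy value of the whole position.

For row A, compute g(0), g(1), … with moves {5, 6}:
k:     0  1  2  3  4  5  6  7  8
g(k):  0  0  0  0  0  1  1  1  1
So g(8) = 1.
Grundy values for row B (subtraction set {4, 7}):
k:     0  1  2  3  4  5  6  7  8  9
g(k):  0  0  0  0  1  1  1  1  2  2
So g(9) = 2.
By the Sprague-Grundy theorem, the Grundy value of a sum of independent games is the XOR of the component values.
Combined value = 1 ⊕ 2 = 3.

3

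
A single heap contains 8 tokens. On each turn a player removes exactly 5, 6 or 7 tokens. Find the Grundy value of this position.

1

Grundy values for subtraction set {5, 6, 7}:
k:     0  1  2  3  4  5  6  7  8
g(k):  0  0  0  0  0  1  1  1  1
So g(8) = 1.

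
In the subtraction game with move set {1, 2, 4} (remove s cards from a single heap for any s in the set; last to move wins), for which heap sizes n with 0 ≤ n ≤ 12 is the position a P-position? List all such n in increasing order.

0, 3, 6, 9, 12

Grundy values for subtraction set {1, 2, 4}:
k:     0  1  2  3  4  5  6  7  8  9 10 11 12
g(k):  0  1  2  0  1  2  0  1  2  0  1  2  0
The P-positions (g = 0) in 0..12 are 0, 3, 6, 9, 12.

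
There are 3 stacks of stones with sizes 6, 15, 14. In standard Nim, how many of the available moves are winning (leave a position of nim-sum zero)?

Bitwise XOR of the heap sizes:
  0110  (6)
  1111  (15)
  1110  (14)
  ----
  0111  (7)
The overall nim-sum is X = 7. A stack of size p has a winning move iff p XOR X < p (reduce it to p XOR X).
  6: 6 XOR 7 = 1 < 6 — winning move (to 1).
  15: 15 XOR 7 = 8 < 15 — winning move (to 8).
  14: 14 XOR 7 = 9 < 14 — winning move (to 9).
That gives 3 winning moves.

3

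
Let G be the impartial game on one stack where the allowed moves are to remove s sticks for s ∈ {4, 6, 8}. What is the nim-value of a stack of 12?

Build the Grundy sequence with g(k) = mex{g(k−s) : s ∈ {4, 6, 8}, s ≤ k}:
k:     0  1  2  3  4  5  6  7  8  9 10 11 12
g(k):  0  0  0  0  1  1  1  1  2  2  2  2  0
So g(12) = 0.

0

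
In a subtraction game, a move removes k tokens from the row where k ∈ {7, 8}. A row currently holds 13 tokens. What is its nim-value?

1

Grundy values for subtraction set {7, 8}:
g(0) = mex{} = 0
g(1) = mex{} = 0
g(2) = mex{} = 0
g(3) = mex{} = 0
g(4) = mex{} = 0
g(5) = mex{} = 0
g(6) = mex{} = 0
g(7) = mex{0} = 1
g(8) = mex{0} = 1
g(9) = mex{0} = 1
g(10) = mex{0} = 1
g(11) = mex{0} = 1
g(12) = mex{0} = 1
g(13) = mex{0} = 1
So g(13) = 1.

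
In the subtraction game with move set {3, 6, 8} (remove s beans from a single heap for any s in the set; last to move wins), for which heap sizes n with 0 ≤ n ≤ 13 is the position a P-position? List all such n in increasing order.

Grundy values for subtraction set {3, 6, 8}:
g(0) = mex{} = 0
g(1) = mex{} = 0
g(2) = mex{} = 0
g(3) = mex{0} = 1
g(4) = mex{0} = 1
g(5) = mex{0} = 1
g(6) = mex{0,1} = 2
g(7) = mex{0,1} = 2
g(8) = mex{0,1} = 2
g(9) = mex{0,1,2} = 3
g(10) = mex{0,1,2} = 3
g(11) = mex{1,2} = 0
g(12) = mex{1,2,3} = 0
g(13) = mex{1,2,3} = 0
The P-positions (g = 0) in 0..13 are 0, 1, 2, 11, 12, 13.

0, 1, 2, 11, 12, 13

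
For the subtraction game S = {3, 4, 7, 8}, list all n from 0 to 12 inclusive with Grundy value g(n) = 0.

Compute g(0), g(1), … for moves {3, 4, 7, 8}:
k:     0  1  2  3  4  5  6  7  8  9 10 11 12
g(k):  0  0  0  1  1  1  2  2  2  3  3  0  0
The P-positions (g = 0) in 0..12 are 0, 1, 2, 11, 12.

0, 1, 2, 11, 12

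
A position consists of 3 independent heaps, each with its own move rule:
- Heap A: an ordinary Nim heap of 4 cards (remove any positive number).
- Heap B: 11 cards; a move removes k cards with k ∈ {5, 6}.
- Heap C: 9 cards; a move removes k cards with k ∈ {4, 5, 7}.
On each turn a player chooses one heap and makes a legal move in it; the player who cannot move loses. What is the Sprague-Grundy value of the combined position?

6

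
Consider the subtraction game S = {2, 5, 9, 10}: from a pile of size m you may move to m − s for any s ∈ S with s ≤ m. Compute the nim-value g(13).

Grundy values for subtraction set {2, 5, 9, 10}:
g(0) = mex{} = 0
g(1) = mex{} = 0
g(2) = mex{0} = 1
g(3) = mex{0} = 1
g(4) = mex{1} = 0
g(5) = mex{0,1} = 2
g(6) = mex{0} = 1
g(7) = mex{1,2} = 0
g(8) = mex{1} = 0
g(9) = mex{0} = 1
g(10) = mex{0,2} = 1
g(11) = mex{0,1} = 2
g(12) = mex{0,1} = 2
g(13) = mex{0,1,2} = 3
So g(13) = 3.

3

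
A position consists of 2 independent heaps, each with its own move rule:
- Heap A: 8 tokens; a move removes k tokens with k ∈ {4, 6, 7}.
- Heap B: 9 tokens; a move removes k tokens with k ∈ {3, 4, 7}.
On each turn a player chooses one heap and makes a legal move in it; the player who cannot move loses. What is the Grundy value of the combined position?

Grundy values for heap A (subtraction set {4, 6, 7}):
k:     0  1  2  3  4  5  6  7  8
g(k):  0  0  0  0  1  1  1  1  2
So g(8) = 2.
Grundy values for heap B (subtraction set {3, 4, 7}):
g(0) = mex{} = 0
g(1) = mex{} = 0
g(2) = mex{} = 0
g(3) = mex{0} = 1
g(4) = mex{0} = 1
g(5) = mex{0} = 1
g(6) = mex{0,1} = 2
g(7) = mex{0,1} = 2
g(8) = mex{0,1} = 2
g(9) = mex{0,1,2} = 3
So g(9) = 3.
The value of a disjunctive sum is the nim-sum of the parts.
Combined value = 2 ⊕ 3 = 1.

1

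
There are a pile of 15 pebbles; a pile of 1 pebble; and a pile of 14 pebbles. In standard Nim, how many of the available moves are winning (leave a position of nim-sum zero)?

0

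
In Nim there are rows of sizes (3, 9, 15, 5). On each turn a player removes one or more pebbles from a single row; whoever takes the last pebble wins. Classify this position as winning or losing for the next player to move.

Compute the nim-sum pairwise:
3 XOR 9 = 10
10 XOR 15 = 5
5 XOR 5 = 0
The nim-sum is 0, so this is a P-position: the player to move is in a losing position under optimal play.

Losing position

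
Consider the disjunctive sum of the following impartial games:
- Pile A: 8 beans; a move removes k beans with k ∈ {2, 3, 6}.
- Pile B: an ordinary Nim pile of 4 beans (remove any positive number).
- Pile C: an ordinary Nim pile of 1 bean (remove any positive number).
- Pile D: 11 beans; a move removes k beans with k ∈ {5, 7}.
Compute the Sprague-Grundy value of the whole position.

5

For pile A, compute g(0), g(1), … with moves {2, 3, 6}:
g(0) = mex{} = 0
g(1) = mex{} = 0
g(2) = mex{0} = 1
g(3) = mex{0} = 1
g(4) = mex{0,1} = 2
g(5) = mex{1} = 0
g(6) = mex{0,1,2} = 3
g(7) = mex{0,2} = 1
g(8) = mex{0,1,3} = 2
So g(8) = 2.
Pile B is a plain Nim pile of size 4, so its Grundy value is 4.
Pile C is a plain Nim pile of size 1, so its Grundy value is 1.
For pile D, compute g(0), g(1), … with moves {5, 7}:
k:     0  1  2  3  4  5  6  7  8  9 10 11
g(k):  0  0  0  0  0  1  1  1  1  1  2  2
So g(11) = 2.
The value of a disjunctive sum is the nim-sum of the parts.
Combined value = 2 XOR 4 XOR 1 XOR 2 = 5.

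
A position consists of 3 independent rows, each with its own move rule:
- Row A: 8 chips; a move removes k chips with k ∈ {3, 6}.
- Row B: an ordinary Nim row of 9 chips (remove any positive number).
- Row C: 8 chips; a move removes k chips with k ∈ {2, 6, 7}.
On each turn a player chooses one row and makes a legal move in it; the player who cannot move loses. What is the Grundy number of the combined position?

For row A, compute g(0), g(1), … with moves {3, 6}:
g(0) = mex{} = 0
g(1) = mex{} = 0
g(2) = mex{} = 0
g(3) = mex{0} = 1
g(4) = mex{0} = 1
g(5) = mex{0} = 1
g(6) = mex{0,1} = 2
g(7) = mex{0,1} = 2
g(8) = mex{0,1} = 2
So g(8) = 2.
Row B is a plain Nim row of size 9, so its Grundy value is 9.
Grundy values for row C (subtraction set {2, 6, 7}):
g(0) = mex{} = 0
g(1) = mex{} = 0
g(2) = mex{0} = 1
g(3) = mex{0} = 1
g(4) = mex{1} = 0
g(5) = mex{1} = 0
g(6) = mex{0} = 1
g(7) = mex{0} = 1
g(8) = mex{0,1} = 2
So g(8) = 2.
By the Sprague-Grundy theorem, the Grundy value of a sum of independent games is the XOR of the component values.
Combined value = 2 XOR 9 XOR 2 = 9.

9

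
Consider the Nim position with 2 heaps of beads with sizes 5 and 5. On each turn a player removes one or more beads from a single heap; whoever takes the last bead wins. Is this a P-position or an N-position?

P-position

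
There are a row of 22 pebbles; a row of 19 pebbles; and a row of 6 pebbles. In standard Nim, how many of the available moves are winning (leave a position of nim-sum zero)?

3

Compute the nim-sum pairwise:
22 ⊕ 19 = 5
5 ⊕ 6 = 3
The overall nim-sum is X = 3. A row of size p has a winning move iff p XOR X < p (reduce it to p XOR X).
  22: 22 XOR 3 = 21 < 22 — winning move (to 21).
  19: 19 XOR 3 = 16 < 19 — winning move (to 16).
  6: 6 XOR 3 = 5 < 6 — winning move (to 5).
That gives 3 winning moves.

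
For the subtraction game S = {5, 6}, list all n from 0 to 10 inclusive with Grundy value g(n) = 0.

Grundy values for subtraction set {5, 6}:
k:     0  1  2  3  4  5  6  7  8  9 10
g(k):  0  0  0  0  0  1  1  1  1  1  2
The P-positions (g = 0) in 0..10 are 0, 1, 2, 3, 4.

0, 1, 2, 3, 4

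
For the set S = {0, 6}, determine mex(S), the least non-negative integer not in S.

1

0 is in the set but 1 is not, so the mex is 1.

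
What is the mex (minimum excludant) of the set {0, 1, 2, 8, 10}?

3

The values 0, 1, 2 are all present; 3 is the first non-negative integer missing from the set.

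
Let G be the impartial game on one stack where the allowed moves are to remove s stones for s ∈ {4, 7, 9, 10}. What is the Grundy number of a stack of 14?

Build the Grundy sequence with g(k) = mex{g(k−s) : s ∈ {4, 7, 9, 10}, s ≤ k}:
k:     0  1  2  3  4  5  6  7  8  9 10 11 12 13 14
g(k):  0  0  0  0  1  1  1  1  2  2  2  2  3  3  0
So g(14) = 0.

0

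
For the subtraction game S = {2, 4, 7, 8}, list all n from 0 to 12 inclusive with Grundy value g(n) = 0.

0, 1, 6, 11, 12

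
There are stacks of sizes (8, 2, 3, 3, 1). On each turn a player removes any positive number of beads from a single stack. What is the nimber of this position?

Compute the nim-sum pairwise:
8 ^ 2 = 10
10 ^ 3 = 9
9 ^ 3 = 10
10 ^ 1 = 11

11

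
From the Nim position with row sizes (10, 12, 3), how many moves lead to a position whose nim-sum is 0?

1

Bitwise XOR of the heap sizes:
  1010  (10)
  1100  (12)
  0011  (3)
  ----
  0101  (5)
The overall nim-sum is X = 5. A row of size p has a winning move iff p XOR X < p (reduce it to p XOR X).
  10: 10 XOR 5 = 15 ≥ 10 — no move.
  12: 12 XOR 5 = 9 < 12 — winning move (to 9).
  3: 3 XOR 5 = 6 ≥ 3 — no move.
That gives 1 winning move.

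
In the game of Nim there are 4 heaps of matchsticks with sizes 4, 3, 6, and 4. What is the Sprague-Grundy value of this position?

Compute the nim-sum pairwise:
4 XOR 3 = 7
7 XOR 6 = 1
1 XOR 4 = 5

5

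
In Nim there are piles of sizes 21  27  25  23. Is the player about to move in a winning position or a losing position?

Losing position

Nim-sum: 21 ^ 27 ^ 25 ^ 23 = 0.
The nim-sum is 0, so this is a P-position: the player to move is in a losing position under optimal play.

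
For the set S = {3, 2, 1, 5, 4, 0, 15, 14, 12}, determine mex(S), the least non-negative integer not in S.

The values 0, 1, 2, 3, 4, 5 are all present; 6 is the first non-negative integer missing from the set.

6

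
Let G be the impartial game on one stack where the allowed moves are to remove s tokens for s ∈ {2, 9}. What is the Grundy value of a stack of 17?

1

Build the Grundy sequence with g(k) = mex{g(k−s) : s ∈ {2, 9}, s ≤ k}:
k:     0  1  2  3  4  5  6  7  8  9 10 11 12 13 14 15 16 17
g(k):  0  0  1  1  0  0  1  1  0  2  1  0  0  1  1  0  0  1
So g(17) = 1.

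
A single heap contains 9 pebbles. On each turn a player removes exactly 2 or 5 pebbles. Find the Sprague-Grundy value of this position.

1

Compute g(0), g(1), … for moves {2, 5}:
k:     0  1  2  3  4  5  6  7  8  9
g(k):  0  0  1  1  0  2  1  0  0  1
So g(9) = 1.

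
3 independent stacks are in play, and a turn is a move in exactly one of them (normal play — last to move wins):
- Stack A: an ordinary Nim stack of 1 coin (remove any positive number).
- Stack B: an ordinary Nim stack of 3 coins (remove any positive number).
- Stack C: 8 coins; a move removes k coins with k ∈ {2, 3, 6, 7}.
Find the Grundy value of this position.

0

Stack A is a plain Nim stack of size 1, so its Grundy value is 1.
Stack B is a plain Nim stack of size 3, so its Grundy value is 3.
Grundy values for stack C (subtraction set {2, 3, 6, 7}):
k:     0  1  2  3  4  5  6  7  8
g(k):  0  0  1  1  2  0  3  1  2
So g(8) = 2.
By the Sprague-Grundy theorem, the Grundy value of a sum of independent games is the XOR of the component values.
Combined value = 1 ⊕ 3 ⊕ 2 = 0.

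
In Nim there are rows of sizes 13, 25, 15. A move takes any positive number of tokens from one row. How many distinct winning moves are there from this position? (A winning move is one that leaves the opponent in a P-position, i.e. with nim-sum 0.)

1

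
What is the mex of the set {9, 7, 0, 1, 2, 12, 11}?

The values 0, 1, 2 are all present; 3 is the first non-negative integer missing from the set.

3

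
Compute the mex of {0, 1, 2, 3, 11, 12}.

4

The values 0, 1, 2, 3 are all present; 4 is the first non-negative integer missing from the set.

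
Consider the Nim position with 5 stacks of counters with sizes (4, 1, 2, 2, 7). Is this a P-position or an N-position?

N-position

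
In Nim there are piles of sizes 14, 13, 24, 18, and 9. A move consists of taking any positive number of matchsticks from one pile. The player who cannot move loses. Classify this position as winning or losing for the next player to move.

Losing position

Nim-sum: 14 XOR 13 XOR 24 XOR 18 XOR 9 = 0.
The nim-sum is 0, so this is a P-position: the player to move is in a losing position under optimal play.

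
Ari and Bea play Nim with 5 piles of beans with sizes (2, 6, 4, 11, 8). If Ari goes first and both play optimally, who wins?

Ari wins

Nim-sum: 2 ⊕ 6 ⊕ 4 ⊕ 11 ⊕ 8 = 3.
The nim-sum is 3 ≠ 0, so this is an N-position: the player to move can win; Ari has a winning move.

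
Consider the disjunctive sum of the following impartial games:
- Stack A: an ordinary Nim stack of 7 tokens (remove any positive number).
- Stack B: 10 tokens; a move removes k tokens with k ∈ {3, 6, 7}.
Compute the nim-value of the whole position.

Stack A is a plain Nim stack of size 7, so its Grundy value is 7.
Build the Grundy sequence for stack B with g(k) = mex{g(k−s) : s ∈ {3, 6, 7}, s ≤ k}:
k:     0  1  2  3  4  5  6  7  8  9 10
g(k):  0  0  0  1  1  1  2  2  2  3  0
So g(10) = 0.
The value of a disjunctive sum is the nim-sum of the parts.
Combined value = 7 XOR 0 = 7.

7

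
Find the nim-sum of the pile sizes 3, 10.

Compute the nim-sum pairwise:
3 ⊕ 10 = 9

9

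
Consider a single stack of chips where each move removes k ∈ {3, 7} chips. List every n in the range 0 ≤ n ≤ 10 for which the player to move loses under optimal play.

0, 1, 2, 6, 10

Grundy values for subtraction set {3, 7}:
g(0) = mex{} = 0
g(1) = mex{} = 0
g(2) = mex{} = 0
g(3) = mex{0} = 1
g(4) = mex{0} = 1
g(5) = mex{0} = 1
g(6) = mex{1} = 0
g(7) = mex{0,1} = 2
g(8) = mex{0,1} = 2
g(9) = mex{0} = 1
g(10) = mex{1,2} = 0
The P-positions (g = 0) in 0..10 are 0, 1, 2, 6, 10.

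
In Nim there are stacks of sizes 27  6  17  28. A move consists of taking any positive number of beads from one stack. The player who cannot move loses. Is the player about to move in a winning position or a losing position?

Write each in binary and XOR column by column:
  11011  (27)
  00110  (6)
  10001  (17)
  11100  (28)
  -----
  10000  (16)
The nim-sum is 16 ≠ 0, so this is an N-position: the player to move can win.

Winning position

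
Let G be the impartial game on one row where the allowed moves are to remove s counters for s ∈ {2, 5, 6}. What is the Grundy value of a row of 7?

3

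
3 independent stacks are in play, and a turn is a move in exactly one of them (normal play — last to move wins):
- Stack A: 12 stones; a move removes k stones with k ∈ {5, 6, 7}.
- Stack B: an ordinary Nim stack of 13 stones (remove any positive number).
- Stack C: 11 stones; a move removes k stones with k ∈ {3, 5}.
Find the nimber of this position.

12

For stack A, compute g(0), g(1), … with moves {5, 6, 7}:
k:     0  1  2  3  4  5  6  7  8  9 10 11 12
g(k):  0  0  0  0  0  1  1  1  1  1  2  2  0
So g(12) = 0.
Stack B is a plain Nim stack of size 13, so its Grundy value is 13.
For stack C, compute g(0), g(1), … with moves {3, 5}:
g(0) = mex{} = 0
g(1) = mex{} = 0
g(2) = mex{} = 0
g(3) = mex{0} = 1
g(4) = mex{0} = 1
g(5) = mex{0} = 1
g(6) = mex{0,1} = 2
g(7) = mex{0,1} = 2
g(8) = mex{1} = 0
g(9) = mex{1,2} = 0
g(10) = mex{1,2} = 0
g(11) = mex{0,2} = 1
So g(11) = 1.
The value of a disjunctive sum is the nim-sum of the parts.
Combined value = 0 ⊕ 13 ⊕ 1 = 12.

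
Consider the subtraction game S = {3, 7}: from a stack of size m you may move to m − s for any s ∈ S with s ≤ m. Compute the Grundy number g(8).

Compute g(0), g(1), … for moves {3, 7}:
k:     0  1  2  3  4  5  6  7  8
g(k):  0  0  0  1  1  1  0  2  2
So g(8) = 2.

2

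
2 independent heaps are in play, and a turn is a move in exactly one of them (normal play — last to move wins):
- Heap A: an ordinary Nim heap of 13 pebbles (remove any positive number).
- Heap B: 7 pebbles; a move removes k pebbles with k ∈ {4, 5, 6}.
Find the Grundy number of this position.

Heap A is a plain Nim heap of size 13, so its Grundy value is 13.
For heap B, compute g(0), g(1), … with moves {4, 5, 6}:
k:     0  1  2  3  4  5  6  7
g(k):  0  0  0  0  1  1  1  1
So g(7) = 1.
By the Sprague-Grundy theorem, the Grundy value of a sum of independent games is the XOR of the component values.
Combined value = 13 XOR 1 = 12.

12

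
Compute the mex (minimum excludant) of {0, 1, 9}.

2

The values 0, 1 are all present; 2 is the first non-negative integer missing from the set.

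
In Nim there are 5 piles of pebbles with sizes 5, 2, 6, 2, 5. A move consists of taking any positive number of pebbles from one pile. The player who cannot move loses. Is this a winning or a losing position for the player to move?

Winning position

In binary:
  101  (5)
  010  (2)
  110  (6)
  010  (2)
  101  (5)
  ---
  110  (6)
The nim-sum is 6 ≠ 0, so this is an N-position: the player to move can win.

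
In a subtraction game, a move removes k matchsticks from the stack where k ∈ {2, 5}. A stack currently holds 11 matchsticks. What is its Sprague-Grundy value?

0

Grundy values for subtraction set {2, 5}:
g(0) = mex{} = 0
g(1) = mex{} = 0
g(2) = mex{0} = 1
g(3) = mex{0} = 1
g(4) = mex{1} = 0
g(5) = mex{0,1} = 2
g(6) = mex{0} = 1
g(7) = mex{1,2} = 0
g(8) = mex{1} = 0
g(9) = mex{0} = 1
g(10) = mex{0,2} = 1
g(11) = mex{1} = 0
So g(11) = 0.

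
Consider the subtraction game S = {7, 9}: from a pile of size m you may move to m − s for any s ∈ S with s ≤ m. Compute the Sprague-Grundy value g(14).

Build the Grundy sequence with g(k) = mex{g(k−s) : s ∈ {7, 9}, s ≤ k}:
k:     0  1  2  3  4  5  6  7  8  9 10 11 12 13 14
g(k):  0  0  0  0  0  0  0  1  1  1  1  1  1  1  2
So g(14) = 2.

2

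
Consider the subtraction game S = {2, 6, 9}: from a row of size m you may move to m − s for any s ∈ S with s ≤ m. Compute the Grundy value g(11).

Compute g(0), g(1), … for moves {2, 6, 9}:
k:     0  1  2  3  4  5  6  7  8  9 10 11
g(k):  0  0  1  1  0  0  1  1  0  2  1  3
So g(11) = 3.

3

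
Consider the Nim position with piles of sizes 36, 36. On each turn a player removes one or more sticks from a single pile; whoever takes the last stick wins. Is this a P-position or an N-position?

Nim-sum: 36 ⊕ 36 = 0.
The nim-sum is 0, so this is a P-position: the player to move is in a losing position under optimal play.

P-position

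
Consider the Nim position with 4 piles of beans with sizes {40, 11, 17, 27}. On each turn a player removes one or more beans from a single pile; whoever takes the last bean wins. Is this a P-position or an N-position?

N-position

Compute the nim-sum pairwise:
40 ⊕ 11 = 35
35 ⊕ 17 = 50
50 ⊕ 27 = 41
The nim-sum is 41 ≠ 0, so this is an N-position: the player to move can win.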